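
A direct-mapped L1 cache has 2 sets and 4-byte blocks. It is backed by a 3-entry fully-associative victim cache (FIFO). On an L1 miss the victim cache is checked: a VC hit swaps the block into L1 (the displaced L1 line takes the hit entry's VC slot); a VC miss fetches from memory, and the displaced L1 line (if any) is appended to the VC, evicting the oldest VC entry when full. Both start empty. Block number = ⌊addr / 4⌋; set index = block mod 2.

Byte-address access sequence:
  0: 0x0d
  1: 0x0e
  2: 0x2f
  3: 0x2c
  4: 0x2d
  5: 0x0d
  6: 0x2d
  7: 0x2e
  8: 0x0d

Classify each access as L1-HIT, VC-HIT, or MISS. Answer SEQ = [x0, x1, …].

  [0] addr=0xd blk=3 s=1: MISS | VC []
  [1] addr=0xe blk=3 s=1: L1-HIT | VC []
  [2] addr=0x2f blk=11 s=1: MISS | VC [3]
  [3] addr=0x2c blk=11 s=1: L1-HIT | VC [3]
  [4] addr=0x2d blk=11 s=1: L1-HIT | VC [3]
  [5] addr=0xd blk=3 s=1: VC-HIT | VC [11]
  [6] addr=0x2d blk=11 s=1: VC-HIT | VC [3]
  [7] addr=0x2e blk=11 s=1: L1-HIT | VC [3]
  [8] addr=0xd blk=3 s=1: VC-HIT | VC [11]

SEQ = [MISS, L1-HIT, MISS, L1-HIT, L1-HIT, VC-HIT, VC-HIT, L1-HIT, VC-HIT]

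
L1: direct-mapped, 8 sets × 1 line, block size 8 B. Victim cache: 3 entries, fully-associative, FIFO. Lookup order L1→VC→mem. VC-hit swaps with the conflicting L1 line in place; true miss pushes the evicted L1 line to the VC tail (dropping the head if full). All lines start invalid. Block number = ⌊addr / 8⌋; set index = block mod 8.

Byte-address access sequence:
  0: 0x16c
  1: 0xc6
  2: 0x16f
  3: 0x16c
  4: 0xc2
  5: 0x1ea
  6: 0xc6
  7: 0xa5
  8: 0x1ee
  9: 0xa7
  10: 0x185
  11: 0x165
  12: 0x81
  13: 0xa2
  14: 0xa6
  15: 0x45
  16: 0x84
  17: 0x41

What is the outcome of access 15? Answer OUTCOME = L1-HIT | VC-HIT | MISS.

OUTCOME = MISS

#0 0x16c→b45/s5 MISS; vc=[]
#1 0xc6→b24/s0 MISS; vc=[]
#2 0x16f→b45/s5 L1-HIT; vc=[]
#3 0x16c→b45/s5 L1-HIT; vc=[]
#4 0xc2→b24/s0 L1-HIT; vc=[]
#5 0x1ea→b61/s5 MISS; vc=[45]
#6 0xc6→b24/s0 L1-HIT; vc=[45]
#7 0xa5→b20/s4 MISS; vc=[45]
#8 0x1ee→b61/s5 L1-HIT; vc=[45]
#9 0xa7→b20/s4 L1-HIT; vc=[45]
#10 0x185→b48/s0 MISS; vc=[45,24]
#11 0x165→b44/s4 MISS; vc=[45,24,20]
#12 0x81→b16/s0 MISS; vc=[24,20,48]
#13 0xa2→b20/s4 VC-HIT; vc=[24,44,48]
#14 0xa6→b20/s4 L1-HIT; vc=[24,44,48]
#15 0x45→b8/s0 MISS; vc=[44,48,16]
#16 0x84→b16/s0 VC-HIT; vc=[44,48,8]
#17 0x41→b8/s0 VC-HIT; vc=[44,48,16]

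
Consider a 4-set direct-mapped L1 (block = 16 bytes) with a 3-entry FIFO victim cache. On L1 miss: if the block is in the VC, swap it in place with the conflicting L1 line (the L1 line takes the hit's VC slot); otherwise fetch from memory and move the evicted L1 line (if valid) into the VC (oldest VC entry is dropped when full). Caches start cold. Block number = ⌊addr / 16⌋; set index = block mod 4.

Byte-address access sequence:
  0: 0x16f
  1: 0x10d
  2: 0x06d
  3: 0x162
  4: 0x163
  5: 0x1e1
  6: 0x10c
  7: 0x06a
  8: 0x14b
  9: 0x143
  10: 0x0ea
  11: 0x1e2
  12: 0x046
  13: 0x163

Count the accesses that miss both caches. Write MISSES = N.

#0 0x16f→b22/s2 MISS; vc=[]
#1 0x10d→b16/s0 MISS; vc=[]
#2 0x6d→b6/s2 MISS; vc=[22]
#3 0x162→b22/s2 VC-HIT; vc=[6]
#4 0x163→b22/s2 L1-HIT; vc=[6]
#5 0x1e1→b30/s2 MISS; vc=[6,22]
#6 0x10c→b16/s0 L1-HIT; vc=[6,22]
#7 0x6a→b6/s2 VC-HIT; vc=[30,22]
#8 0x14b→b20/s0 MISS; vc=[30,22,16]
#9 0x143→b20/s0 L1-HIT; vc=[30,22,16]
#10 0xea→b14/s2 MISS; vc=[22,16,6]
#11 0x1e2→b30/s2 MISS; vc=[16,6,14]
#12 0x46→b4/s0 MISS; vc=[6,14,20]
#13 0x163→b22/s2 MISS; vc=[14,20,30]

MISSES = 9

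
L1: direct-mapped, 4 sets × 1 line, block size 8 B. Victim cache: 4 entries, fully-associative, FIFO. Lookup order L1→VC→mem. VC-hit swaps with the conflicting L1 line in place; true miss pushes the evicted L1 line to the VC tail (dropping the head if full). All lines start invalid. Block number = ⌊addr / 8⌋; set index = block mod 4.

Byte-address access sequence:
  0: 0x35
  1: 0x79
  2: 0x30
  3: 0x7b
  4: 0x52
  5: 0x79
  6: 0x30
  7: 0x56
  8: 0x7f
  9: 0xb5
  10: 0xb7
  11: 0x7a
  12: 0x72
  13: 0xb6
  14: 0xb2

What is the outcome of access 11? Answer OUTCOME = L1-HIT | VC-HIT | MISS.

#0 0x35→b6/s2 MISS; vc=[]
#1 0x79→b15/s3 MISS; vc=[]
#2 0x30→b6/s2 L1-HIT; vc=[]
#3 0x7b→b15/s3 L1-HIT; vc=[]
#4 0x52→b10/s2 MISS; vc=[6]
#5 0x79→b15/s3 L1-HIT; vc=[6]
#6 0x30→b6/s2 VC-HIT; vc=[10]
#7 0x56→b10/s2 VC-HIT; vc=[6]
#8 0x7f→b15/s3 L1-HIT; vc=[6]
#9 0xb5→b22/s2 MISS; vc=[6,10]
#10 0xb7→b22/s2 L1-HIT; vc=[6,10]
#11 0x7a→b15/s3 L1-HIT; vc=[6,10]
#12 0x72→b14/s2 MISS; vc=[6,10,22]
#13 0xb6→b22/s2 VC-HIT; vc=[6,10,14]
#14 0xb2→b22/s2 L1-HIT; vc=[6,10,14]

OUTCOME = L1-HIT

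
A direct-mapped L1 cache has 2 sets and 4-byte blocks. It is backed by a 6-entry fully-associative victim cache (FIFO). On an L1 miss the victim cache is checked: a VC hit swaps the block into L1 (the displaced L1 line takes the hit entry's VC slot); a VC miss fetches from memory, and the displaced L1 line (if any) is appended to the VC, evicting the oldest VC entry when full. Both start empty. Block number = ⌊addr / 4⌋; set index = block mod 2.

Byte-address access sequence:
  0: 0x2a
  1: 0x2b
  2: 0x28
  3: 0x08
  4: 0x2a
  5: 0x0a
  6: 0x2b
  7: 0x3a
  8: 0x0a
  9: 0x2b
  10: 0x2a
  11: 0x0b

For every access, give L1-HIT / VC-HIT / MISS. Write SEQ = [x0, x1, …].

SEQ = [MISS, L1-HIT, L1-HIT, MISS, VC-HIT, VC-HIT, VC-HIT, MISS, VC-HIT, VC-HIT, L1-HIT, VC-HIT]

#0 0x2a→b10/s0 MISS; vc=[]
#1 0x2b→b10/s0 L1-HIT; vc=[]
#2 0x28→b10/s0 L1-HIT; vc=[]
#3 0x8→b2/s0 MISS; vc=[10]
#4 0x2a→b10/s0 VC-HIT; vc=[2]
#5 0xa→b2/s0 VC-HIT; vc=[10]
#6 0x2b→b10/s0 VC-HIT; vc=[2]
#7 0x3a→b14/s0 MISS; vc=[2,10]
#8 0xa→b2/s0 VC-HIT; vc=[14,10]
#9 0x2b→b10/s0 VC-HIT; vc=[14,2]
#10 0x2a→b10/s0 L1-HIT; vc=[14,2]
#11 0xb→b2/s0 VC-HIT; vc=[14,10]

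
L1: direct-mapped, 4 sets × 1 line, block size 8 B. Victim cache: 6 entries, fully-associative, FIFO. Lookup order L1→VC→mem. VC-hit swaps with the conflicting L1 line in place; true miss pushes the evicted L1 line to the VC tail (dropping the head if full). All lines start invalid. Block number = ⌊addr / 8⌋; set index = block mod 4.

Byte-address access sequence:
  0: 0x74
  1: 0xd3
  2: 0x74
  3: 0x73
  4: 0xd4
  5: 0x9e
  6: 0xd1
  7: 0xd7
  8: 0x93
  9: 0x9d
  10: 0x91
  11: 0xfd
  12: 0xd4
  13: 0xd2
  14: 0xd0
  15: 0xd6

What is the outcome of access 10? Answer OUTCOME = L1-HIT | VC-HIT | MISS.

#0 0x74→b14/s2 MISS; vc=[]
#1 0xd3→b26/s2 MISS; vc=[14]
#2 0x74→b14/s2 VC-HIT; vc=[26]
#3 0x73→b14/s2 L1-HIT; vc=[26]
#4 0xd4→b26/s2 VC-HIT; vc=[14]
#5 0x9e→b19/s3 MISS; vc=[14]
#6 0xd1→b26/s2 L1-HIT; vc=[14]
#7 0xd7→b26/s2 L1-HIT; vc=[14]
#8 0x93→b18/s2 MISS; vc=[14,26]
#9 0x9d→b19/s3 L1-HIT; vc=[14,26]
#10 0x91→b18/s2 L1-HIT; vc=[14,26]
#11 0xfd→b31/s3 MISS; vc=[14,26,19]
#12 0xd4→b26/s2 VC-HIT; vc=[14,18,19]
#13 0xd2→b26/s2 L1-HIT; vc=[14,18,19]
#14 0xd0→b26/s2 L1-HIT; vc=[14,18,19]
#15 0xd6→b26/s2 L1-HIT; vc=[14,18,19]

OUTCOME = L1-HIT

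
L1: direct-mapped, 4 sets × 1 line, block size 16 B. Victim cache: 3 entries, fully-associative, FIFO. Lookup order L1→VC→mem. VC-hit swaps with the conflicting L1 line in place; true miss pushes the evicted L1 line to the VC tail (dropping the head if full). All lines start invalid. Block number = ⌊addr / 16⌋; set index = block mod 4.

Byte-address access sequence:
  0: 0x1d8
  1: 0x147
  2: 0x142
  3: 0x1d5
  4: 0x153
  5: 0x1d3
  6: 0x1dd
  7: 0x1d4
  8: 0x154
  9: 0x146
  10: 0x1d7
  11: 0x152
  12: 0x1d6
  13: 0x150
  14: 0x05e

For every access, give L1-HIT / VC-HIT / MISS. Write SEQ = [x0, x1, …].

  [0] addr=0x1d8 blk=29 s=1: MISS | VC []
  [1] addr=0x147 blk=20 s=0: MISS | VC []
  [2] addr=0x142 blk=20 s=0: L1-HIT | VC []
  [3] addr=0x1d5 blk=29 s=1: L1-HIT | VC []
  [4] addr=0x153 blk=21 s=1: MISS | VC [29]
  [5] addr=0x1d3 blk=29 s=1: VC-HIT | VC [21]
  [6] addr=0x1dd blk=29 s=1: L1-HIT | VC [21]
  [7] addr=0x1d4 blk=29 s=1: L1-HIT | VC [21]
  [8] addr=0x154 blk=21 s=1: VC-HIT | VC [29]
  [9] addr=0x146 blk=20 s=0: L1-HIT | VC [29]
  [10] addr=0x1d7 blk=29 s=1: VC-HIT | VC [21]
  [11] addr=0x152 blk=21 s=1: VC-HIT | VC [29]
  [12] addr=0x1d6 blk=29 s=1: VC-HIT | VC [21]
  [13] addr=0x150 blk=21 s=1: VC-HIT | VC [29]
  [14] addr=0x5e blk=5 s=1: MISS | VC [29, 21]

SEQ = [MISS, MISS, L1-HIT, L1-HIT, MISS, VC-HIT, L1-HIT, L1-HIT, VC-HIT, L1-HIT, VC-HIT, VC-HIT, VC-HIT, VC-HIT, MISS]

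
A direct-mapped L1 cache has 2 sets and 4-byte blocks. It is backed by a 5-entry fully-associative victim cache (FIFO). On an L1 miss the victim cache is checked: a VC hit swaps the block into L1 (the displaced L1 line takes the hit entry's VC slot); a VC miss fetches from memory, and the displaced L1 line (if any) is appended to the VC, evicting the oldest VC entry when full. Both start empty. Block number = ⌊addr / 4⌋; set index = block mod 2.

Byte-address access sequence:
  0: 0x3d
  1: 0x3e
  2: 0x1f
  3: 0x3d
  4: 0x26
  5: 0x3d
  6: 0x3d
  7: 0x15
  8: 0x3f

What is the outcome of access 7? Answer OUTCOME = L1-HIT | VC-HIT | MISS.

OUTCOME = MISS

0: 0x3d (blk 15, set 1) → MISS  vc=[]
1: 0x3e (blk 15, set 1) → L1-HIT  vc=[]
2: 0x1f (blk 7, set 1) → MISS  vc=[15]
3: 0x3d (blk 15, set 1) → VC-HIT  vc=[7]
4: 0x26 (blk 9, set 1) → MISS  vc=[7, 15]
5: 0x3d (blk 15, set 1) → VC-HIT  vc=[7, 9]
6: 0x3d (blk 15, set 1) → L1-HIT  vc=[7, 9]
7: 0x15 (blk 5, set 1) → MISS  vc=[7, 9, 15]
8: 0x3f (blk 15, set 1) → VC-HIT  vc=[7, 9, 5]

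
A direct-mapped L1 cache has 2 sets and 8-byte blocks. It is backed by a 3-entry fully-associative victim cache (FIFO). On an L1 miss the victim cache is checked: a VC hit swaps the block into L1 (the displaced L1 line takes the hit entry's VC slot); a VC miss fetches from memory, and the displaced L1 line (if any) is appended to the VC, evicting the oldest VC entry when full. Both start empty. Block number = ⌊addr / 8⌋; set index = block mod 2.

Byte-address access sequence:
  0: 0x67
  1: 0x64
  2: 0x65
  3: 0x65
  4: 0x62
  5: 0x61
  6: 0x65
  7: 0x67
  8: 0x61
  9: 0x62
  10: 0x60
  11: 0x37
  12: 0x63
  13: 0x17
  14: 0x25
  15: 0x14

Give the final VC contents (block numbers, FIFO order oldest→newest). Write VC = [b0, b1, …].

VC = [6, 12, 4]

#0 0x67→b12/s0 MISS; vc=[]
#1 0x64→b12/s0 L1-HIT; vc=[]
#2 0x65→b12/s0 L1-HIT; vc=[]
#3 0x65→b12/s0 L1-HIT; vc=[]
#4 0x62→b12/s0 L1-HIT; vc=[]
#5 0x61→b12/s0 L1-HIT; vc=[]
#6 0x65→b12/s0 L1-HIT; vc=[]
#7 0x67→b12/s0 L1-HIT; vc=[]
#8 0x61→b12/s0 L1-HIT; vc=[]
#9 0x62→b12/s0 L1-HIT; vc=[]
#10 0x60→b12/s0 L1-HIT; vc=[]
#11 0x37→b6/s0 MISS; vc=[12]
#12 0x63→b12/s0 VC-HIT; vc=[6]
#13 0x17→b2/s0 MISS; vc=[6,12]
#14 0x25→b4/s0 MISS; vc=[6,12,2]
#15 0x14→b2/s0 VC-HIT; vc=[6,12,4]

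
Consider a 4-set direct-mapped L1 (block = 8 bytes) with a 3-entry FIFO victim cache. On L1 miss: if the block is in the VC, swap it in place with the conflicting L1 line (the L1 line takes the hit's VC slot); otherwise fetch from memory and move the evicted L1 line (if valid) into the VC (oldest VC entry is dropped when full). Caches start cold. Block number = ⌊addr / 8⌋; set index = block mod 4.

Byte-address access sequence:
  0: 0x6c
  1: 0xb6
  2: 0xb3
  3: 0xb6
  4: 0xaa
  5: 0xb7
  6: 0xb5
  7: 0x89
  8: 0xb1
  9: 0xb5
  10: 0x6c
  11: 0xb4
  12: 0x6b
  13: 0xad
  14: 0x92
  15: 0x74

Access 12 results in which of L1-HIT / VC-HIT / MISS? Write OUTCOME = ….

0: 0x6c (blk 13, set 1) → MISS  vc=[]
1: 0xb6 (blk 22, set 2) → MISS  vc=[]
2: 0xb3 (blk 22, set 2) → L1-HIT  vc=[]
3: 0xb6 (blk 22, set 2) → L1-HIT  vc=[]
4: 0xaa (blk 21, set 1) → MISS  vc=[13]
5: 0xb7 (blk 22, set 2) → L1-HIT  vc=[13]
6: 0xb5 (blk 22, set 2) → L1-HIT  vc=[13]
7: 0x89 (blk 17, set 1) → MISS  vc=[13, 21]
8: 0xb1 (blk 22, set 2) → L1-HIT  vc=[13, 21]
9: 0xb5 (blk 22, set 2) → L1-HIT  vc=[13, 21]
10: 0x6c (blk 13, set 1) → VC-HIT  vc=[17, 21]
11: 0xb4 (blk 22, set 2) → L1-HIT  vc=[17, 21]
12: 0x6b (blk 13, set 1) → L1-HIT  vc=[17, 21]
13: 0xad (blk 21, set 1) → VC-HIT  vc=[17, 13]
14: 0x92 (blk 18, set 2) → MISS  vc=[17, 13, 22]
15: 0x74 (blk 14, set 2) → MISS  vc=[13, 22, 18]

OUTCOME = L1-HIT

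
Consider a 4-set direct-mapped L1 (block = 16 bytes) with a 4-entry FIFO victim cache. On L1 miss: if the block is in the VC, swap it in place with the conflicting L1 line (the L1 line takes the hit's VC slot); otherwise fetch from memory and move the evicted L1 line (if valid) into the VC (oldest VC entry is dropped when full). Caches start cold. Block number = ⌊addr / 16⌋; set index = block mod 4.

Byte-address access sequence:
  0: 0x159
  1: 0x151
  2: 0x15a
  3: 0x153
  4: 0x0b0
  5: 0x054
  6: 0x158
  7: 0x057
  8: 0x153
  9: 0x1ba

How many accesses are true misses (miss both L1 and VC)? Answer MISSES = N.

  [0] addr=0x159 blk=21 s=1: MISS | VC []
  [1] addr=0x151 blk=21 s=1: L1-HIT | VC []
  [2] addr=0x15a blk=21 s=1: L1-HIT | VC []
  [3] addr=0x153 blk=21 s=1: L1-HIT | VC []
  [4] addr=0xb0 blk=11 s=3: MISS | VC []
  [5] addr=0x54 blk=5 s=1: MISS | VC [21]
  [6] addr=0x158 blk=21 s=1: VC-HIT | VC [5]
  [7] addr=0x57 blk=5 s=1: VC-HIT | VC [21]
  [8] addr=0x153 blk=21 s=1: VC-HIT | VC [5]
  [9] addr=0x1ba blk=27 s=3: MISS | VC [5, 11]

MISSES = 4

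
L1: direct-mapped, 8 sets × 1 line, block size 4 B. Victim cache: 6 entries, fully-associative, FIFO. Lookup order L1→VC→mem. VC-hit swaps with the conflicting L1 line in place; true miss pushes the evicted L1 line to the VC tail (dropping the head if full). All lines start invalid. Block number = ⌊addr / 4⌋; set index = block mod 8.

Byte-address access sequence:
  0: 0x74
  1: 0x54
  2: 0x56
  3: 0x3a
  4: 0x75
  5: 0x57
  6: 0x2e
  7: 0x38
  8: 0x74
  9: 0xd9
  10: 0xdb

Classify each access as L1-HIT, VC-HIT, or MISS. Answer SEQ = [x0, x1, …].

#0 0x74→b29/s5 MISS; vc=[]
#1 0x54→b21/s5 MISS; vc=[29]
#2 0x56→b21/s5 L1-HIT; vc=[29]
#3 0x3a→b14/s6 MISS; vc=[29]
#4 0x75→b29/s5 VC-HIT; vc=[21]
#5 0x57→b21/s5 VC-HIT; vc=[29]
#6 0x2e→b11/s3 MISS; vc=[29]
#7 0x38→b14/s6 L1-HIT; vc=[29]
#8 0x74→b29/s5 VC-HIT; vc=[21]
#9 0xd9→b54/s6 MISS; vc=[21,14]
#10 0xdb→b54/s6 L1-HIT; vc=[21,14]

SEQ = [MISS, MISS, L1-HIT, MISS, VC-HIT, VC-HIT, MISS, L1-HIT, VC-HIT, MISS, L1-HIT]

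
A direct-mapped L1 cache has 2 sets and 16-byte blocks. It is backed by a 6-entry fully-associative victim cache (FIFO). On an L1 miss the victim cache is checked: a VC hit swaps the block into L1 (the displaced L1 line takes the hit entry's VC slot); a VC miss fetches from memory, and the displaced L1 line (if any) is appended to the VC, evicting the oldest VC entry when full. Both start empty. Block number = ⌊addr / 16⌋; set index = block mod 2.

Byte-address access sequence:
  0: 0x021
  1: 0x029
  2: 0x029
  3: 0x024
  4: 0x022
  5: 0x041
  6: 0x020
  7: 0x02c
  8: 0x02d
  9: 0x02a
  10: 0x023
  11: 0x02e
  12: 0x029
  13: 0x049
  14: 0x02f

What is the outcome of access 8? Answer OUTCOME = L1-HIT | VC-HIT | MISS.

  [0] addr=0x21 blk=2 s=0: MISS | VC []
  [1] addr=0x29 blk=2 s=0: L1-HIT | VC []
  [2] addr=0x29 blk=2 s=0: L1-HIT | VC []
  [3] addr=0x24 blk=2 s=0: L1-HIT | VC []
  [4] addr=0x22 blk=2 s=0: L1-HIT | VC []
  [5] addr=0x41 blk=4 s=0: MISS | VC [2]
  [6] addr=0x20 blk=2 s=0: VC-HIT | VC [4]
  [7] addr=0x2c blk=2 s=0: L1-HIT | VC [4]
  [8] addr=0x2d blk=2 s=0: L1-HIT | VC [4]
  [9] addr=0x2a blk=2 s=0: L1-HIT | VC [4]
  [10] addr=0x23 blk=2 s=0: L1-HIT | VC [4]
  [11] addr=0x2e blk=2 s=0: L1-HIT | VC [4]
  [12] addr=0x29 blk=2 s=0: L1-HIT | VC [4]
  [13] addr=0x49 blk=4 s=0: VC-HIT | VC [2]
  [14] addr=0x2f blk=2 s=0: VC-HIT | VC [4]

OUTCOME = L1-HIT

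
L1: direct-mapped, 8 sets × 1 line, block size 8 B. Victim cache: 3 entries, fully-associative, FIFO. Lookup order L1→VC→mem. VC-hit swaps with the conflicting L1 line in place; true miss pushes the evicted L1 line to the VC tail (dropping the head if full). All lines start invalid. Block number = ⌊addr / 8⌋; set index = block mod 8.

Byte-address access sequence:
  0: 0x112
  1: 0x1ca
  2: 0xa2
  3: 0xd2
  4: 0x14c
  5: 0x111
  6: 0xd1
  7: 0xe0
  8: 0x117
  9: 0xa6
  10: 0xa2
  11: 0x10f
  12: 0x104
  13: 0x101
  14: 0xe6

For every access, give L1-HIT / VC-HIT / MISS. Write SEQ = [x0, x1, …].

SEQ = [MISS, MISS, MISS, MISS, MISS, VC-HIT, VC-HIT, MISS, VC-HIT, VC-HIT, L1-HIT, MISS, MISS, L1-HIT, VC-HIT]

#0 0x112→b34/s2 MISS; vc=[]
#1 0x1ca→b57/s1 MISS; vc=[]
#2 0xa2→b20/s4 MISS; vc=[]
#3 0xd2→b26/s2 MISS; vc=[34]
#4 0x14c→b41/s1 MISS; vc=[34,57]
#5 0x111→b34/s2 VC-HIT; vc=[26,57]
#6 0xd1→b26/s2 VC-HIT; vc=[34,57]
#7 0xe0→b28/s4 MISS; vc=[34,57,20]
#8 0x117→b34/s2 VC-HIT; vc=[26,57,20]
#9 0xa6→b20/s4 VC-HIT; vc=[26,57,28]
#10 0xa2→b20/s4 L1-HIT; vc=[26,57,28]
#11 0x10f→b33/s1 MISS; vc=[57,28,41]
#12 0x104→b32/s0 MISS; vc=[57,28,41]
#13 0x101→b32/s0 L1-HIT; vc=[57,28,41]
#14 0xe6→b28/s4 VC-HIT; vc=[57,20,41]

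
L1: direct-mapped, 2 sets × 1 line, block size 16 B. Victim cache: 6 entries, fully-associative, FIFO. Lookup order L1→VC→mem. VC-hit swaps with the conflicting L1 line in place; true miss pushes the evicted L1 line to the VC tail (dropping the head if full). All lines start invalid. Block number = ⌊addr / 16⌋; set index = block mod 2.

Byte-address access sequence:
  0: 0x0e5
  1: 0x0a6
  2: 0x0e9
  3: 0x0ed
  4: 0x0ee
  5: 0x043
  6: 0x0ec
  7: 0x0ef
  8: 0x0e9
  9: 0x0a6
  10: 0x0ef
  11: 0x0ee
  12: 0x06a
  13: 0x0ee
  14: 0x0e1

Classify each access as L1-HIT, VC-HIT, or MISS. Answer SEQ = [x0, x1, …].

#0 0xe5→b14/s0 MISS; vc=[]
#1 0xa6→b10/s0 MISS; vc=[14]
#2 0xe9→b14/s0 VC-HIT; vc=[10]
#3 0xed→b14/s0 L1-HIT; vc=[10]
#4 0xee→b14/s0 L1-HIT; vc=[10]
#5 0x43→b4/s0 MISS; vc=[10,14]
#6 0xec→b14/s0 VC-HIT; vc=[10,4]
#7 0xef→b14/s0 L1-HIT; vc=[10,4]
#8 0xe9→b14/s0 L1-HIT; vc=[10,4]
#9 0xa6→b10/s0 VC-HIT; vc=[14,4]
#10 0xef→b14/s0 VC-HIT; vc=[10,4]
#11 0xee→b14/s0 L1-HIT; vc=[10,4]
#12 0x6a→b6/s0 MISS; vc=[10,4,14]
#13 0xee→b14/s0 VC-HIT; vc=[10,4,6]
#14 0xe1→b14/s0 L1-HIT; vc=[10,4,6]

SEQ = [MISS, MISS, VC-HIT, L1-HIT, L1-HIT, MISS, VC-HIT, L1-HIT, L1-HIT, VC-HIT, VC-HIT, L1-HIT, MISS, VC-HIT, L1-HIT]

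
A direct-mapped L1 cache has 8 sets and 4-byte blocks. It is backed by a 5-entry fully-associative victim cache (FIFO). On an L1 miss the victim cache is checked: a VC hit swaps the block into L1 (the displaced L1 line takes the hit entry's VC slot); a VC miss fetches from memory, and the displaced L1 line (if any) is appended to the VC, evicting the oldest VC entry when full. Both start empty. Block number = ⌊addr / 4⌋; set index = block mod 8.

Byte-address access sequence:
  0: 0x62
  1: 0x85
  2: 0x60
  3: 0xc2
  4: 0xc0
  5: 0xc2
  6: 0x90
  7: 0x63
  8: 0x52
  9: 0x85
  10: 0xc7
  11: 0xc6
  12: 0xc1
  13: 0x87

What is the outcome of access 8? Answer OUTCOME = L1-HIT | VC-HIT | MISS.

0: 0x62 (blk 24, set 0) → MISS  vc=[]
1: 0x85 (blk 33, set 1) → MISS  vc=[]
2: 0x60 (blk 24, set 0) → L1-HIT  vc=[]
3: 0xc2 (blk 48, set 0) → MISS  vc=[24]
4: 0xc0 (blk 48, set 0) → L1-HIT  vc=[24]
5: 0xc2 (blk 48, set 0) → L1-HIT  vc=[24]
6: 0x90 (blk 36, set 4) → MISS  vc=[24]
7: 0x63 (blk 24, set 0) → VC-HIT  vc=[48]
8: 0x52 (blk 20, set 4) → MISS  vc=[48, 36]
9: 0x85 (blk 33, set 1) → L1-HIT  vc=[48, 36]
10: 0xc7 (blk 49, set 1) → MISS  vc=[48, 36, 33]
11: 0xc6 (blk 49, set 1) → L1-HIT  vc=[48, 36, 33]
12: 0xc1 (blk 48, set 0) → VC-HIT  vc=[24, 36, 33]
13: 0x87 (blk 33, set 1) → VC-HIT  vc=[24, 36, 49]

OUTCOME = MISS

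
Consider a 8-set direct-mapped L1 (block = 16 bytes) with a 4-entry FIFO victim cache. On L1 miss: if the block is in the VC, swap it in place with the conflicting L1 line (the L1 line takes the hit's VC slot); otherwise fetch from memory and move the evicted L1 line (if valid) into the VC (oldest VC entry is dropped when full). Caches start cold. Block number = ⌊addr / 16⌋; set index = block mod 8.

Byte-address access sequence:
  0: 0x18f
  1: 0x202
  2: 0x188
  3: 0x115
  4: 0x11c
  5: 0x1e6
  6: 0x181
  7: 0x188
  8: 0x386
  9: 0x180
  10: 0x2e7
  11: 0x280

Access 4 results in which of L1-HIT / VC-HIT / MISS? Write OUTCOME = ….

0: 0x18f (blk 24, set 0) → MISS  vc=[]
1: 0x202 (blk 32, set 0) → MISS  vc=[24]
2: 0x188 (blk 24, set 0) → VC-HIT  vc=[32]
3: 0x115 (blk 17, set 1) → MISS  vc=[32]
4: 0x11c (blk 17, set 1) → L1-HIT  vc=[32]
5: 0x1e6 (blk 30, set 6) → MISS  vc=[32]
6: 0x181 (blk 24, set 0) → L1-HIT  vc=[32]
7: 0x188 (blk 24, set 0) → L1-HIT  vc=[32]
8: 0x386 (blk 56, set 0) → MISS  vc=[32, 24]
9: 0x180 (blk 24, set 0) → VC-HIT  vc=[32, 56]
10: 0x2e7 (blk 46, set 6) → MISS  vc=[32, 56, 30]
11: 0x280 (blk 40, set 0) → MISS  vc=[32, 56, 30, 24]

OUTCOME = L1-HIT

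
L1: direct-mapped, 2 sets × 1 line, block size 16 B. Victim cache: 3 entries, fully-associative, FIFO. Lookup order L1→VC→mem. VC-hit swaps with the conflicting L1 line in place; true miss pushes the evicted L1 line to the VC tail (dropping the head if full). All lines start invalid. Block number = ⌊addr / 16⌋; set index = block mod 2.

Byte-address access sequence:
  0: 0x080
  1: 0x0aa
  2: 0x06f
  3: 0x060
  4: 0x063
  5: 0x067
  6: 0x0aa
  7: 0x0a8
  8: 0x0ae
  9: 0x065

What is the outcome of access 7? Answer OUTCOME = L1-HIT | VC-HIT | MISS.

#0 0x80→b8/s0 MISS; vc=[]
#1 0xaa→b10/s0 MISS; vc=[8]
#2 0x6f→b6/s0 MISS; vc=[8,10]
#3 0x60→b6/s0 L1-HIT; vc=[8,10]
#4 0x63→b6/s0 L1-HIT; vc=[8,10]
#5 0x67→b6/s0 L1-HIT; vc=[8,10]
#6 0xaa→b10/s0 VC-HIT; vc=[8,6]
#7 0xa8→b10/s0 L1-HIT; vc=[8,6]
#8 0xae→b10/s0 L1-HIT; vc=[8,6]
#9 0x65→b6/s0 VC-HIT; vc=[8,10]

OUTCOME = L1-HIT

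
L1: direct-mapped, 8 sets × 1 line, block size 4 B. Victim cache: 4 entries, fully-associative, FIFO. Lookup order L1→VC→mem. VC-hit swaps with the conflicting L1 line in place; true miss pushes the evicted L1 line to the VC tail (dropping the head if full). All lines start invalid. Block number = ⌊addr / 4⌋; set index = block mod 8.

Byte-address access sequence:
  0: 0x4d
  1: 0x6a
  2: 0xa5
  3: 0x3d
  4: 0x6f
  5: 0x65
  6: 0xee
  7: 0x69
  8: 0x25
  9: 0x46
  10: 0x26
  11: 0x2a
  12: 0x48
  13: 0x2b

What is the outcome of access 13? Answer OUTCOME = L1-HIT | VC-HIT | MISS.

0: 0x4d (blk 19, set 3) → MISS  vc=[]
1: 0x6a (blk 26, set 2) → MISS  vc=[]
2: 0xa5 (blk 41, set 1) → MISS  vc=[]
3: 0x3d (blk 15, set 7) → MISS  vc=[]
4: 0x6f (blk 27, set 3) → MISS  vc=[19]
5: 0x65 (blk 25, set 1) → MISS  vc=[19, 41]
6: 0xee (blk 59, set 3) → MISS  vc=[19, 41, 27]
7: 0x69 (blk 26, set 2) → L1-HIT  vc=[19, 41, 27]
8: 0x25 (blk 9, set 1) → MISS  vc=[19, 41, 27, 25]
9: 0x46 (blk 17, set 1) → MISS  vc=[41, 27, 25, 9]
10: 0x26 (blk 9, set 1) → VC-HIT  vc=[41, 27, 25, 17]
11: 0x2a (blk 10, set 2) → MISS  vc=[27, 25, 17, 26]
12: 0x48 (blk 18, set 2) → MISS  vc=[25, 17, 26, 10]
13: 0x2b (blk 10, set 2) → VC-HIT  vc=[25, 17, 26, 18]

OUTCOME = VC-HIT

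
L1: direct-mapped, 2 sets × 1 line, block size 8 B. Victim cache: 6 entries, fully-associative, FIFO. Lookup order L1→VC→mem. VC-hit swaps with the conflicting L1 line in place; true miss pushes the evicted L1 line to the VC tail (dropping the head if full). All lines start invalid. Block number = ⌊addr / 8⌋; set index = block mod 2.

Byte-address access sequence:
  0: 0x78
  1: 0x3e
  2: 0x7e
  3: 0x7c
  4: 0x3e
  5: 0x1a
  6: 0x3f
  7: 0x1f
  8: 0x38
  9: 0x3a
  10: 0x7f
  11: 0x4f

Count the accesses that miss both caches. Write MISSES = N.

MISSES = 4

#0 0x78→b15/s1 MISS; vc=[]
#1 0x3e→b7/s1 MISS; vc=[15]
#2 0x7e→b15/s1 VC-HIT; vc=[7]
#3 0x7c→b15/s1 L1-HIT; vc=[7]
#4 0x3e→b7/s1 VC-HIT; vc=[15]
#5 0x1a→b3/s1 MISS; vc=[15,7]
#6 0x3f→b7/s1 VC-HIT; vc=[15,3]
#7 0x1f→b3/s1 VC-HIT; vc=[15,7]
#8 0x38→b7/s1 VC-HIT; vc=[15,3]
#9 0x3a→b7/s1 L1-HIT; vc=[15,3]
#10 0x7f→b15/s1 VC-HIT; vc=[7,3]
#11 0x4f→b9/s1 MISS; vc=[7,3,15]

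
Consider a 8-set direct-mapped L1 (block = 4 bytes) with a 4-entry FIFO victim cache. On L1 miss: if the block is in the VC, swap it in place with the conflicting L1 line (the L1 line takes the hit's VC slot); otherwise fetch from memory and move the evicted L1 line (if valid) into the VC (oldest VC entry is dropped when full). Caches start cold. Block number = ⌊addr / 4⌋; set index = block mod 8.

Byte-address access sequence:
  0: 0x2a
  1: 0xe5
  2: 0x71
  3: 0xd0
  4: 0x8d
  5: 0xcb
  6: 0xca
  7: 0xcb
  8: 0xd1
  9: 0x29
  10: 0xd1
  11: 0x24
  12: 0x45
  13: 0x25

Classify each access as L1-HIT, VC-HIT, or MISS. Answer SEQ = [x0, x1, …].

  [0] addr=0x2a blk=10 s=2: MISS | VC []
  [1] addr=0xe5 blk=57 s=1: MISS | VC []
  [2] addr=0x71 blk=28 s=4: MISS | VC []
  [3] addr=0xd0 blk=52 s=4: MISS | VC [28]
  [4] addr=0x8d blk=35 s=3: MISS | VC [28]
  [5] addr=0xcb blk=50 s=2: MISS | VC [28, 10]
  [6] addr=0xca blk=50 s=2: L1-HIT | VC [28, 10]
  [7] addr=0xcb blk=50 s=2: L1-HIT | VC [28, 10]
  [8] addr=0xd1 blk=52 s=4: L1-HIT | VC [28, 10]
  [9] addr=0x29 blk=10 s=2: VC-HIT | VC [28, 50]
  [10] addr=0xd1 blk=52 s=4: L1-HIT | VC [28, 50]
  [11] addr=0x24 blk=9 s=1: MISS | VC [28, 50, 57]
  [12] addr=0x45 blk=17 s=1: MISS | VC [28, 50, 57, 9]
  [13] addr=0x25 blk=9 s=1: VC-HIT | VC [28, 50, 57, 17]

SEQ = [MISS, MISS, MISS, MISS, MISS, MISS, L1-HIT, L1-HIT, L1-HIT, VC-HIT, L1-HIT, MISS, MISS, VC-HIT]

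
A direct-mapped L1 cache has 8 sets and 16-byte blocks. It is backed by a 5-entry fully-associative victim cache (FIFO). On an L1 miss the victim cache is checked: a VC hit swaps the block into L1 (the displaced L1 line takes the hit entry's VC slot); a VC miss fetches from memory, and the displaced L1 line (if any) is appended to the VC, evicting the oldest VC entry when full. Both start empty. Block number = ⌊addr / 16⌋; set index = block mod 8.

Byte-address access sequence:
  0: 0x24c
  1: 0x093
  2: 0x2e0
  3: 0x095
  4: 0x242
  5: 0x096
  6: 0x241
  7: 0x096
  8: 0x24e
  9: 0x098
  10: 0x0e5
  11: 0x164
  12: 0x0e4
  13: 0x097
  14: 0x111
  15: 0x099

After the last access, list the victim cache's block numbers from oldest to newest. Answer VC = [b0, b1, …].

#0 0x24c→b36/s4 MISS; vc=[]
#1 0x93→b9/s1 MISS; vc=[]
#2 0x2e0→b46/s6 MISS; vc=[]
#3 0x95→b9/s1 L1-HIT; vc=[]
#4 0x242→b36/s4 L1-HIT; vc=[]
#5 0x96→b9/s1 L1-HIT; vc=[]
#6 0x241→b36/s4 L1-HIT; vc=[]
#7 0x96→b9/s1 L1-HIT; vc=[]
#8 0x24e→b36/s4 L1-HIT; vc=[]
#9 0x98→b9/s1 L1-HIT; vc=[]
#10 0xe5→b14/s6 MISS; vc=[46]
#11 0x164→b22/s6 MISS; vc=[46,14]
#12 0xe4→b14/s6 VC-HIT; vc=[46,22]
#13 0x97→b9/s1 L1-HIT; vc=[46,22]
#14 0x111→b17/s1 MISS; vc=[46,22,9]
#15 0x99→b9/s1 VC-HIT; vc=[46,22,17]

VC = [46, 22, 17]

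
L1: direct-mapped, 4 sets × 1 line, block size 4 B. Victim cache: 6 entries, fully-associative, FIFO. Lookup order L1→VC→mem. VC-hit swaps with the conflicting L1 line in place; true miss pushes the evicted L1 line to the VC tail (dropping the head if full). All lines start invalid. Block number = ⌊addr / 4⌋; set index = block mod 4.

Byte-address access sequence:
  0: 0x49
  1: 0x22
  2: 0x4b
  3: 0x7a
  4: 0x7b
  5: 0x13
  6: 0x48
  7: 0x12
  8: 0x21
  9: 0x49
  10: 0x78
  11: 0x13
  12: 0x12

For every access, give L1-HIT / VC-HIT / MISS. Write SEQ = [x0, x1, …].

#0 0x49→b18/s2 MISS; vc=[]
#1 0x22→b8/s0 MISS; vc=[]
#2 0x4b→b18/s2 L1-HIT; vc=[]
#3 0x7a→b30/s2 MISS; vc=[18]
#4 0x7b→b30/s2 L1-HIT; vc=[18]
#5 0x13→b4/s0 MISS; vc=[18,8]
#6 0x48→b18/s2 VC-HIT; vc=[30,8]
#7 0x12→b4/s0 L1-HIT; vc=[30,8]
#8 0x21→b8/s0 VC-HIT; vc=[30,4]
#9 0x49→b18/s2 L1-HIT; vc=[30,4]
#10 0x78→b30/s2 VC-HIT; vc=[18,4]
#11 0x13→b4/s0 VC-HIT; vc=[18,8]
#12 0x12→b4/s0 L1-HIT; vc=[18,8]

SEQ = [MISS, MISS, L1-HIT, MISS, L1-HIT, MISS, VC-HIT, L1-HIT, VC-HIT, L1-HIT, VC-HIT, VC-HIT, L1-HIT]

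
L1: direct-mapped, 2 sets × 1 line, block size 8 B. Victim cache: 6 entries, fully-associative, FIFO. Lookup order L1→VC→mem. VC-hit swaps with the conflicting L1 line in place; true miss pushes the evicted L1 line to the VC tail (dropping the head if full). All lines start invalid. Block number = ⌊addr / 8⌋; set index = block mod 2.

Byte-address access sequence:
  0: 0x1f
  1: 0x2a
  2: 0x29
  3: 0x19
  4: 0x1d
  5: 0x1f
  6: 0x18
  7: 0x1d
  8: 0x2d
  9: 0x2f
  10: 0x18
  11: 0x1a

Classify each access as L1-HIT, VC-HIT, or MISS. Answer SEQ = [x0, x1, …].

0: 0x1f (blk 3, set 1) → MISS  vc=[]
1: 0x2a (blk 5, set 1) → MISS  vc=[3]
2: 0x29 (blk 5, set 1) → L1-HIT  vc=[3]
3: 0x19 (blk 3, set 1) → VC-HIT  vc=[5]
4: 0x1d (blk 3, set 1) → L1-HIT  vc=[5]
5: 0x1f (blk 3, set 1) → L1-HIT  vc=[5]
6: 0x18 (blk 3, set 1) → L1-HIT  vc=[5]
7: 0x1d (blk 3, set 1) → L1-HIT  vc=[5]
8: 0x2d (blk 5, set 1) → VC-HIT  vc=[3]
9: 0x2f (blk 5, set 1) → L1-HIT  vc=[3]
10: 0x18 (blk 3, set 1) → VC-HIT  vc=[5]
11: 0x1a (blk 3, set 1) → L1-HIT  vc=[5]

SEQ = [MISS, MISS, L1-HIT, VC-HIT, L1-HIT, L1-HIT, L1-HIT, L1-HIT, VC-HIT, L1-HIT, VC-HIT, L1-HIT]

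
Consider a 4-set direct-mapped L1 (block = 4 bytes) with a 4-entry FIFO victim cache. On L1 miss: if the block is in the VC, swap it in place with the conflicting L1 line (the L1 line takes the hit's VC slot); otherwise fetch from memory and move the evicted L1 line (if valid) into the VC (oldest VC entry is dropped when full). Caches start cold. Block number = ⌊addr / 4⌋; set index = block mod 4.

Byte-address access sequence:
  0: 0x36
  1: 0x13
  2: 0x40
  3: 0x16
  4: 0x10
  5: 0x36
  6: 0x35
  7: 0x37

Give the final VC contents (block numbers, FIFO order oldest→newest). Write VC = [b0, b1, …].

#0 0x36→b13/s1 MISS; vc=[]
#1 0x13→b4/s0 MISS; vc=[]
#2 0x40→b16/s0 MISS; vc=[4]
#3 0x16→b5/s1 MISS; vc=[4,13]
#4 0x10→b4/s0 VC-HIT; vc=[16,13]
#5 0x36→b13/s1 VC-HIT; vc=[16,5]
#6 0x35→b13/s1 L1-HIT; vc=[16,5]
#7 0x37→b13/s1 L1-HIT; vc=[16,5]

VC = [16, 5]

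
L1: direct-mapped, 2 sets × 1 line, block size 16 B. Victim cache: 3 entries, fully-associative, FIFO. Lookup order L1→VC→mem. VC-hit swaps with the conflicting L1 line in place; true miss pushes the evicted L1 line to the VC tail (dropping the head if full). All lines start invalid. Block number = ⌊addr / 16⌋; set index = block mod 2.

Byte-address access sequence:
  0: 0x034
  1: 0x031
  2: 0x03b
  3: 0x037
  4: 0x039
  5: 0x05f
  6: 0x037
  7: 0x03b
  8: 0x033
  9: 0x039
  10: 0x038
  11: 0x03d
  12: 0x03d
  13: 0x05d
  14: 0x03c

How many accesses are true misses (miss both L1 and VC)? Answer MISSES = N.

MISSES = 2

0: 0x34 (blk 3, set 1) → MISS  vc=[]
1: 0x31 (blk 3, set 1) → L1-HIT  vc=[]
2: 0x3b (blk 3, set 1) → L1-HIT  vc=[]
3: 0x37 (blk 3, set 1) → L1-HIT  vc=[]
4: 0x39 (blk 3, set 1) → L1-HIT  vc=[]
5: 0x5f (blk 5, set 1) → MISS  vc=[3]
6: 0x37 (blk 3, set 1) → VC-HIT  vc=[5]
7: 0x3b (blk 3, set 1) → L1-HIT  vc=[5]
8: 0x33 (blk 3, set 1) → L1-HIT  vc=[5]
9: 0x39 (blk 3, set 1) → L1-HIT  vc=[5]
10: 0x38 (blk 3, set 1) → L1-HIT  vc=[5]
11: 0x3d (blk 3, set 1) → L1-HIT  vc=[5]
12: 0x3d (blk 3, set 1) → L1-HIT  vc=[5]
13: 0x5d (blk 5, set 1) → VC-HIT  vc=[3]
14: 0x3c (blk 3, set 1) → VC-HIT  vc=[5]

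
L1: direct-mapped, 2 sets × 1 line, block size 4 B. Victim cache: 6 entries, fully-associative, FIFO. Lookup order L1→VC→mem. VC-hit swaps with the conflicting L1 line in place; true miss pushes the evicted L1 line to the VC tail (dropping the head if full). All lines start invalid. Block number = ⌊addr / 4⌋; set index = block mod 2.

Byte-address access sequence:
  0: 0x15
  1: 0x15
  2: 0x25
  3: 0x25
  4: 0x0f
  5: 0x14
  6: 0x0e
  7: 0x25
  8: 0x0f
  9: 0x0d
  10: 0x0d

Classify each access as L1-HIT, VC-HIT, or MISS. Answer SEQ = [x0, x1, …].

#0 0x15→b5/s1 MISS; vc=[]
#1 0x15→b5/s1 L1-HIT; vc=[]
#2 0x25→b9/s1 MISS; vc=[5]
#3 0x25→b9/s1 L1-HIT; vc=[5]
#4 0xf→b3/s1 MISS; vc=[5,9]
#5 0x14→b5/s1 VC-HIT; vc=[3,9]
#6 0xe→b3/s1 VC-HIT; vc=[5,9]
#7 0x25→b9/s1 VC-HIT; vc=[5,3]
#8 0xf→b3/s1 VC-HIT; vc=[5,9]
#9 0xd→b3/s1 L1-HIT; vc=[5,9]
#10 0xd→b3/s1 L1-HIT; vc=[5,9]

SEQ = [MISS, L1-HIT, MISS, L1-HIT, MISS, VC-HIT, VC-HIT, VC-HIT, VC-HIT, L1-HIT, L1-HIT]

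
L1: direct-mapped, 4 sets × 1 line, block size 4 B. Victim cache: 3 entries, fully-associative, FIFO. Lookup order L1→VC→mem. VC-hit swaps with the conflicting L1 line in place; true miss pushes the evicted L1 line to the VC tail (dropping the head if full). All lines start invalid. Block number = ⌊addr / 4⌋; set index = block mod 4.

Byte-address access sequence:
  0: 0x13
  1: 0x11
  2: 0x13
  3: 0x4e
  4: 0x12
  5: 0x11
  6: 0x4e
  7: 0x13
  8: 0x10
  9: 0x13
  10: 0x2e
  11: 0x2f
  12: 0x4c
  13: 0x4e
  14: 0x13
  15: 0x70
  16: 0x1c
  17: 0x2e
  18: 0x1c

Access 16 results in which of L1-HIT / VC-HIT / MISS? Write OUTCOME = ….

#0 0x13→b4/s0 MISS; vc=[]
#1 0x11→b4/s0 L1-HIT; vc=[]
#2 0x13→b4/s0 L1-HIT; vc=[]
#3 0x4e→b19/s3 MISS; vc=[]
#4 0x12→b4/s0 L1-HIT; vc=[]
#5 0x11→b4/s0 L1-HIT; vc=[]
#6 0x4e→b19/s3 L1-HIT; vc=[]
#7 0x13→b4/s0 L1-HIT; vc=[]
#8 0x10→b4/s0 L1-HIT; vc=[]
#9 0x13→b4/s0 L1-HIT; vc=[]
#10 0x2e→b11/s3 MISS; vc=[19]
#11 0x2f→b11/s3 L1-HIT; vc=[19]
#12 0x4c→b19/s3 VC-HIT; vc=[11]
#13 0x4e→b19/s3 L1-HIT; vc=[11]
#14 0x13→b4/s0 L1-HIT; vc=[11]
#15 0x70→b28/s0 MISS; vc=[11,4]
#16 0x1c→b7/s3 MISS; vc=[11,4,19]
#17 0x2e→b11/s3 VC-HIT; vc=[7,4,19]
#18 0x1c→b7/s3 VC-HIT; vc=[11,4,19]

OUTCOME = MISS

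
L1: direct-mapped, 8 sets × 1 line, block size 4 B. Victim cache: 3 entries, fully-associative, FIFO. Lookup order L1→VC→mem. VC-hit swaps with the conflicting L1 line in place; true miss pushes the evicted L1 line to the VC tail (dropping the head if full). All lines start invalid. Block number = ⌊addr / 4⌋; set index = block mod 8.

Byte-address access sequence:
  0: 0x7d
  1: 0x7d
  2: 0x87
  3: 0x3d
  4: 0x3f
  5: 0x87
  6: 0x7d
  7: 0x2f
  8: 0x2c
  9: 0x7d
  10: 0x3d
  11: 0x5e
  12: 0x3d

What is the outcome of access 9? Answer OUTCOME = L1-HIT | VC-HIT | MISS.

OUTCOME = L1-HIT

#0 0x7d→b31/s7 MISS; vc=[]
#1 0x7d→b31/s7 L1-HIT; vc=[]
#2 0x87→b33/s1 MISS; vc=[]
#3 0x3d→b15/s7 MISS; vc=[31]
#4 0x3f→b15/s7 L1-HIT; vc=[31]
#5 0x87→b33/s1 L1-HIT; vc=[31]
#6 0x7d→b31/s7 VC-HIT; vc=[15]
#7 0x2f→b11/s3 MISS; vc=[15]
#8 0x2c→b11/s3 L1-HIT; vc=[15]
#9 0x7d→b31/s7 L1-HIT; vc=[15]
#10 0x3d→b15/s7 VC-HIT; vc=[31]
#11 0x5e→b23/s7 MISS; vc=[31,15]
#12 0x3d→b15/s7 VC-HIT; vc=[31,23]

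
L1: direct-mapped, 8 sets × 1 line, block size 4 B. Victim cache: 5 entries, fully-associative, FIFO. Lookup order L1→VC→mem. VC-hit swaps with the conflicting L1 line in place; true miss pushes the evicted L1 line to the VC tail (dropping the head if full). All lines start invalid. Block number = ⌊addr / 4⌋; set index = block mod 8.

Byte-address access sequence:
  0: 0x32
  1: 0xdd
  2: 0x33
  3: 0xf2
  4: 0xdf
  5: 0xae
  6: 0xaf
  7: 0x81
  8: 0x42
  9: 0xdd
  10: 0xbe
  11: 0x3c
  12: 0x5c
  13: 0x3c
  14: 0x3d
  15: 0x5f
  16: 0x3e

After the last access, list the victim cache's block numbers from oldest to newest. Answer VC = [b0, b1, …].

VC = [12, 32, 55, 47, 23]

0: 0x32 (blk 12, set 4) → MISS  vc=[]
1: 0xdd (blk 55, set 7) → MISS  vc=[]
2: 0x33 (blk 12, set 4) → L1-HIT  vc=[]
3: 0xf2 (blk 60, set 4) → MISS  vc=[12]
4: 0xdf (blk 55, set 7) → L1-HIT  vc=[12]
5: 0xae (blk 43, set 3) → MISS  vc=[12]
6: 0xaf (blk 43, set 3) → L1-HIT  vc=[12]
7: 0x81 (blk 32, set 0) → MISS  vc=[12]
8: 0x42 (blk 16, set 0) → MISS  vc=[12, 32]
9: 0xdd (blk 55, set 7) → L1-HIT  vc=[12, 32]
10: 0xbe (blk 47, set 7) → MISS  vc=[12, 32, 55]
11: 0x3c (blk 15, set 7) → MISS  vc=[12, 32, 55, 47]
12: 0x5c (blk 23, set 7) → MISS  vc=[12, 32, 55, 47, 15]
13: 0x3c (blk 15, set 7) → VC-HIT  vc=[12, 32, 55, 47, 23]
14: 0x3d (blk 15, set 7) → L1-HIT  vc=[12, 32, 55, 47, 23]
15: 0x5f (blk 23, set 7) → VC-HIT  vc=[12, 32, 55, 47, 15]
16: 0x3e (blk 15, set 7) → VC-HIT  vc=[12, 32, 55, 47, 23]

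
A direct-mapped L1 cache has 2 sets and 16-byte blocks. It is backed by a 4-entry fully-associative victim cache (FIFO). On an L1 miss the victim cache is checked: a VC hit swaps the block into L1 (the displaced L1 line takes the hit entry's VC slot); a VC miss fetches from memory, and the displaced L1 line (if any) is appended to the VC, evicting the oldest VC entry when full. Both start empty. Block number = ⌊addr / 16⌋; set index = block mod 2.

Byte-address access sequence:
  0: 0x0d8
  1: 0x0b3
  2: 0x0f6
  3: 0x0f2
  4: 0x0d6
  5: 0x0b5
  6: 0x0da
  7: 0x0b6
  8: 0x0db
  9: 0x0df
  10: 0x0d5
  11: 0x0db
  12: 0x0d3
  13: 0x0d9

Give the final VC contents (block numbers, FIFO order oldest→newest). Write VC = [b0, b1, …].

#0 0xd8→b13/s1 MISS; vc=[]
#1 0xb3→b11/s1 MISS; vc=[13]
#2 0xf6→b15/s1 MISS; vc=[13,11]
#3 0xf2→b15/s1 L1-HIT; vc=[13,11]
#4 0xd6→b13/s1 VC-HIT; vc=[15,11]
#5 0xb5→b11/s1 VC-HIT; vc=[15,13]
#6 0xda→b13/s1 VC-HIT; vc=[15,11]
#7 0xb6→b11/s1 VC-HIT; vc=[15,13]
#8 0xdb→b13/s1 VC-HIT; vc=[15,11]
#9 0xdf→b13/s1 L1-HIT; vc=[15,11]
#10 0xd5→b13/s1 L1-HIT; vc=[15,11]
#11 0xdb→b13/s1 L1-HIT; vc=[15,11]
#12 0xd3→b13/s1 L1-HIT; vc=[15,11]
#13 0xd9→b13/s1 L1-HIT; vc=[15,11]

VC = [15, 11]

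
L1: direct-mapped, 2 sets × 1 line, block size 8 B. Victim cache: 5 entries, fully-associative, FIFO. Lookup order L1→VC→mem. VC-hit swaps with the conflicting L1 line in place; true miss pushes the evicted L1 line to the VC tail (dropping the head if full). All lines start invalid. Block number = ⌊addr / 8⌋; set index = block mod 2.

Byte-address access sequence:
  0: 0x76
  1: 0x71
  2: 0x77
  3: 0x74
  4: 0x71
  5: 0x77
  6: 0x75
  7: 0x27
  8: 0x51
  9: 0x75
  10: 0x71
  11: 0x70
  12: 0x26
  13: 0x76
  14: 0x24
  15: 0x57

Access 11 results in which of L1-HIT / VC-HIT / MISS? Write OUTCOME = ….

OUTCOME = L1-HIT

  [0] addr=0x76 blk=14 s=0: MISS | VC []
  [1] addr=0x71 blk=14 s=0: L1-HIT | VC []
  [2] addr=0x77 blk=14 s=0: L1-HIT | VC []
  [3] addr=0x74 blk=14 s=0: L1-HIT | VC []
  [4] addr=0x71 blk=14 s=0: L1-HIT | VC []
  [5] addr=0x77 blk=14 s=0: L1-HIT | VC []
  [6] addr=0x75 blk=14 s=0: L1-HIT | VC []
  [7] addr=0x27 blk=4 s=0: MISS | VC [14]
  [8] addr=0x51 blk=10 s=0: MISS | VC [14, 4]
  [9] addr=0x75 blk=14 s=0: VC-HIT | VC [10, 4]
  [10] addr=0x71 blk=14 s=0: L1-HIT | VC [10, 4]
  [11] addr=0x70 blk=14 s=0: L1-HIT | VC [10, 4]
  [12] addr=0x26 blk=4 s=0: VC-HIT | VC [10, 14]
  [13] addr=0x76 blk=14 s=0: VC-HIT | VC [10, 4]
  [14] addr=0x24 blk=4 s=0: VC-HIT | VC [10, 14]
  [15] addr=0x57 blk=10 s=0: VC-HIT | VC [4, 14]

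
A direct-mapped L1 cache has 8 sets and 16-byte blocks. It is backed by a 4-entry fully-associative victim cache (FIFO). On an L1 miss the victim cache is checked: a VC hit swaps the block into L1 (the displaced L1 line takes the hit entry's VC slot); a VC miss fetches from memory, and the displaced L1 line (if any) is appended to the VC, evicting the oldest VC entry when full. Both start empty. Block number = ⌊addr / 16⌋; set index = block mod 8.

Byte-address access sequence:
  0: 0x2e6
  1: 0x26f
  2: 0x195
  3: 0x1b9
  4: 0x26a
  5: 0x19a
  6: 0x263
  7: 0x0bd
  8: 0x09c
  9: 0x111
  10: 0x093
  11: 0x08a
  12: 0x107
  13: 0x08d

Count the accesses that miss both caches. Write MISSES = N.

MISSES = 9

0: 0x2e6 (blk 46, set 6) → MISS  vc=[]
1: 0x26f (blk 38, set 6) → MISS  vc=[46]
2: 0x195 (blk 25, set 1) → MISS  vc=[46]
3: 0x1b9 (blk 27, set 3) → MISS  vc=[46]
4: 0x26a (blk 38, set 6) → L1-HIT  vc=[46]
5: 0x19a (blk 25, set 1) → L1-HIT  vc=[46]
6: 0x263 (blk 38, set 6) → L1-HIT  vc=[46]
7: 0xbd (blk 11, set 3) → MISS  vc=[46, 27]
8: 0x9c (blk 9, set 1) → MISS  vc=[46, 27, 25]
9: 0x111 (blk 17, set 1) → MISS  vc=[46, 27, 25, 9]
10: 0x93 (blk 9, set 1) → VC-HIT  vc=[46, 27, 25, 17]
11: 0x8a (blk 8, set 0) → MISS  vc=[46, 27, 25, 17]
12: 0x107 (blk 16, set 0) → MISS  vc=[27, 25, 17, 8]
13: 0x8d (blk 8, set 0) → VC-HIT  vc=[27, 25, 17, 16]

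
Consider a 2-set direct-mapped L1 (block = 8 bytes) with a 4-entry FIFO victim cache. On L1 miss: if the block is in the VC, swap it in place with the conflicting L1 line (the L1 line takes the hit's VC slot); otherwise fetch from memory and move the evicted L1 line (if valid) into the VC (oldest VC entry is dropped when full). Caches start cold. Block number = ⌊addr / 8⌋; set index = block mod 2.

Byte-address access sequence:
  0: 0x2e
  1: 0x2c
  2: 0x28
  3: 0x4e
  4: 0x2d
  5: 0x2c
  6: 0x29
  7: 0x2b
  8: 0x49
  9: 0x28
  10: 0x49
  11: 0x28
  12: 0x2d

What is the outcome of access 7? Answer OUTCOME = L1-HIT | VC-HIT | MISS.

OUTCOME = L1-HIT

  [0] addr=0x2e blk=5 s=1: MISS | VC []
  [1] addr=0x2c blk=5 s=1: L1-HIT | VC []
  [2] addr=0x28 blk=5 s=1: L1-HIT | VC []
  [3] addr=0x4e blk=9 s=1: MISS | VC [5]
  [4] addr=0x2d blk=5 s=1: VC-HIT | VC [9]
  [5] addr=0x2c blk=5 s=1: L1-HIT | VC [9]
  [6] addr=0x29 blk=5 s=1: L1-HIT | VC [9]
  [7] addr=0x2b blk=5 s=1: L1-HIT | VC [9]
  [8] addr=0x49 blk=9 s=1: VC-HIT | VC [5]
  [9] addr=0x28 blk=5 s=1: VC-HIT | VC [9]
  [10] addr=0x49 blk=9 s=1: VC-HIT | VC [5]
  [11] addr=0x28 blk=5 s=1: VC-HIT | VC [9]
  [12] addr=0x2d blk=5 s=1: L1-HIT | VC [9]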